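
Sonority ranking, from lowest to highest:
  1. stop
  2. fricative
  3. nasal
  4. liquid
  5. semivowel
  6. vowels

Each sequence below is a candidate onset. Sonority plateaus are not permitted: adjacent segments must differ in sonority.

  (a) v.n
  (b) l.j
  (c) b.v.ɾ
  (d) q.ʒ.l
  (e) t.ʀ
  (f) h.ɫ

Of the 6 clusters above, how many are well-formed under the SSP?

6

(a) v.n: profile 2-3 — obeys.
(b) l.j: profile 4-5 — obeys.
(c) b.v.ɾ: profile 1-2-4 — obeys.
(d) q.ʒ.l: profile 1-2-4 — obeys.
(e) t.ʀ: profile 1-4 — obeys.
(f) h.ɫ: profile 2-4 — obeys.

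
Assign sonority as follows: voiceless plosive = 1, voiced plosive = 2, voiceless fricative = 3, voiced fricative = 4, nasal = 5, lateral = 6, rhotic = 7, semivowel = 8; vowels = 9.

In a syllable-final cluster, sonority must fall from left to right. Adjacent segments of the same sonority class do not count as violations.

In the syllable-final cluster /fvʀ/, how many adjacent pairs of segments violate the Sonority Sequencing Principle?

2

/f/: voiceless fricative = 3.
/v/: voiced fricative = 4.
/ʀ/: rhotic = 7.
/f/→/v/: 3→4 (does not fall) — violation.
/v/→/ʀ/: 4→7 (does not fall) — violation.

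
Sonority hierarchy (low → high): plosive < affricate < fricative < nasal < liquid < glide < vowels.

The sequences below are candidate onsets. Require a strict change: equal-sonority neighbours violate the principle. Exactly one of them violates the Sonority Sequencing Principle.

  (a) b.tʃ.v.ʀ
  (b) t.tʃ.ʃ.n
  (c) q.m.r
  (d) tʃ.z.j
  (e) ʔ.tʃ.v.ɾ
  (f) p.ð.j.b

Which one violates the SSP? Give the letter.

f

(a) 1-2-3-5 → obeys
(b) 1-2-3-4 → obeys
(c) 1-4-5 → obeys
(d) 2-3-6 → obeys
(e) 1-2-3-5 → obeys
(f) 1-3-6-1 → violates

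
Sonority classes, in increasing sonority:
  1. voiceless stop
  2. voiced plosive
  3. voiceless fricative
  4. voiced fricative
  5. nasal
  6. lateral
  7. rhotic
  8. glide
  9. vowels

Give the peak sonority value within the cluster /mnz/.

5

/m/ is a nasal (sonority 5).
/n/ is a nasal (sonority 5).
/z/ is a voiced fricative (sonority 4).
The maximum is 5.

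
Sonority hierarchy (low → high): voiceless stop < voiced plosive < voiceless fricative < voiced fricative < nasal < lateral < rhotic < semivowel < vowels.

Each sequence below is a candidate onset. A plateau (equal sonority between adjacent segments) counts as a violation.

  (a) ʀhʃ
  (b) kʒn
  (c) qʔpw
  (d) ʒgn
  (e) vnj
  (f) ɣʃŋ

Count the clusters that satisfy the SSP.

2

(a) 7-3-3 → violates
(b) 1-4-5 → obeys
(c) 1-1-1-8 → violates
(d) 4-2-5 → violates
(e) 4-5-8 → obeys
(f) 4-3-5 → violates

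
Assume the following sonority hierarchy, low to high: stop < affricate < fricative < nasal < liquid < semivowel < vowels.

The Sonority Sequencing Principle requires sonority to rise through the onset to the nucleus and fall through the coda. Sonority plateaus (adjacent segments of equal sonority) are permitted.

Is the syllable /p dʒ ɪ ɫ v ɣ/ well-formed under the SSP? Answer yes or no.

yes

Onset: /p/ is a stop (sonority 1), /dʒ/ is an affricate (sonority 2); then the nucleus /ɪ/ (sonority 7).
Onset profile 1-2-7 — rises to the nucleus.
Coda: /ɫ/ is a liquid (sonority 5), /v/ is a fricative (sonority 3), /ɣ/ is a fricative (sonority 3).
Coda profile 7-5-3-3 — falls from the nucleus.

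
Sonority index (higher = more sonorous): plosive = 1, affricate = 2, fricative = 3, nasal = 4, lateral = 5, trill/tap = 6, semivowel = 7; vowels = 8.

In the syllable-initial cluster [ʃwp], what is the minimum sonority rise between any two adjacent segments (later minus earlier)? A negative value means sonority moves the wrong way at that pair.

-6

/ʃ/: fricative = 3.
/w/: semivowel = 7.
/p/: plosive = 1.
/ʃ/→/w/: change +4.
/w/→/p/: change -6.
Minimum = -6.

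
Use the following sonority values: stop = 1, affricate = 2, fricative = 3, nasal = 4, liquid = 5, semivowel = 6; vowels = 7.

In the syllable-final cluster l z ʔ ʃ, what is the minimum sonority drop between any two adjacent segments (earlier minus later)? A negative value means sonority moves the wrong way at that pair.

-2

/l/ is a liquid (sonority 5).
/z/ is a fricative (sonority 3).
/ʔ/ is a stop (sonority 1).
/ʃ/ is a fricative (sonority 3).
/l/→/z/: change +2.
/z/→/ʔ/: change +2.
/ʔ/→/ʃ/: change -2.
Minimum = -2.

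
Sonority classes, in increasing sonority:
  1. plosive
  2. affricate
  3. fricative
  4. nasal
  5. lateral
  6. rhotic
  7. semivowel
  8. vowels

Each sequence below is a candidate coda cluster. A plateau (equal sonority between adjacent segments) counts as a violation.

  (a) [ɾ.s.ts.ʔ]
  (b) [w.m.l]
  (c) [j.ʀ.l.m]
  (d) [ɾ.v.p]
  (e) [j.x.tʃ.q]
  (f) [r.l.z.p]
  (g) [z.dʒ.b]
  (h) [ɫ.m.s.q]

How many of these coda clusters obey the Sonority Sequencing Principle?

7

(a) sonority 6-3-2-1: well-formed.
(b) sonority 7-4-5: ill-formed.
(c) sonority 7-6-5-4: well-formed.
(d) sonority 6-3-1: well-formed.
(e) sonority 7-3-2-1: well-formed.
(f) sonority 6-5-3-1: well-formed.
(g) sonority 3-2-1: well-formed.
(h) sonority 5-4-3-1: well-formed.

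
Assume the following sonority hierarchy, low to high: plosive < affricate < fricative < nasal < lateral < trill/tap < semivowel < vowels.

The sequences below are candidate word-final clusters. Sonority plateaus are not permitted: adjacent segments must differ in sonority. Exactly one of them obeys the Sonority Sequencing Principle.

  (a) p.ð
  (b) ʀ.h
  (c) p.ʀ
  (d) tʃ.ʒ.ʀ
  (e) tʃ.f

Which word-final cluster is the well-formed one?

b

(a) sonority 1-3: ill-formed.
(b) sonority 6-3: well-formed.
(c) sonority 1-6: ill-formed.
(d) sonority 2-3-6: ill-formed.
(e) sonority 2-3: ill-formed.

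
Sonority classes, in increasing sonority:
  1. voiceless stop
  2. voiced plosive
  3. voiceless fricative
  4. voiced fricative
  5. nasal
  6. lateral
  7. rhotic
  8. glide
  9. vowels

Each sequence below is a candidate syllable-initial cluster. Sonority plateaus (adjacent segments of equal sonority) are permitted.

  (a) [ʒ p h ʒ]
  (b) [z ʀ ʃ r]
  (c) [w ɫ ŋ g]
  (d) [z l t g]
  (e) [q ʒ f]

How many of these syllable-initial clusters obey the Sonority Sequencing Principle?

0

(a) [ʒ p h ʒ]: profile 4-1-3-4 — violates.
(b) [z ʀ ʃ r]: profile 4-7-3-7 — violates.
(c) [w ɫ ŋ g]: profile 8-6-5-2 — violates.
(d) [z l t g]: profile 4-6-1-2 — violates.
(e) [q ʒ f]: profile 1-4-3 — violates.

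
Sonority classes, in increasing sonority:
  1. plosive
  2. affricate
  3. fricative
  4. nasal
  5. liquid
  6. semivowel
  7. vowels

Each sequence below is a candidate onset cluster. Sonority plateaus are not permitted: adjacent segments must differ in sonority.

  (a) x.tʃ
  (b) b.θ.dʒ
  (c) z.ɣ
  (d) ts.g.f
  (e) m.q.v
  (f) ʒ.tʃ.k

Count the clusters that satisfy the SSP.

0

(a) x.tʃ: profile 3-2 — violates.
(b) b.θ.dʒ: profile 1-3-2 — violates.
(c) z.ɣ: profile 3-3 — violates.
(d) ts.g.f: profile 2-1-3 — violates.
(e) m.q.v: profile 4-1-3 — violates.
(f) ʒ.tʃ.k: profile 3-2-1 — violates.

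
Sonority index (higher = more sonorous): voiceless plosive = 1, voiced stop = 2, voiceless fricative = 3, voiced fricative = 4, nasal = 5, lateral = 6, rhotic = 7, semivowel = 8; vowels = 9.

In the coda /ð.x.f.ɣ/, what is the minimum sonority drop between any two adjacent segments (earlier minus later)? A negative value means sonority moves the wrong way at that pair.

/ð/ — voiced fricative, sonority 4.
/x/ — voiceless fricative, sonority 3.
/f/ — voiceless fricative, sonority 3.
/ɣ/ — voiced fricative, sonority 4.
/ð/→/x/: change +1.
/x/→/f/: change +0.
/f/→/ɣ/: change -1.
Minimum = -1.

-1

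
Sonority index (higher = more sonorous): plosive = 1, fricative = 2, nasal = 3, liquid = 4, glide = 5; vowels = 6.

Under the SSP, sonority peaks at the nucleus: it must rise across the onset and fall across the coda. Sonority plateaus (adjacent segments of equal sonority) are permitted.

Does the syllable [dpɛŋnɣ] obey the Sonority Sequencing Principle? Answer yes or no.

yes

Onset: /d/ is a plosive (sonority 1), /p/ is a plosive (sonority 1); then the nucleus /ɛ/ (sonority 6).
Onset profile 1-1-6 — rises to the nucleus.
Coda: /ŋ/ is a nasal (sonority 3), /n/ is a nasal (sonority 3), /ɣ/ is a fricative (sonority 2).
Coda profile 6-3-3-2 — falls from the nucleus.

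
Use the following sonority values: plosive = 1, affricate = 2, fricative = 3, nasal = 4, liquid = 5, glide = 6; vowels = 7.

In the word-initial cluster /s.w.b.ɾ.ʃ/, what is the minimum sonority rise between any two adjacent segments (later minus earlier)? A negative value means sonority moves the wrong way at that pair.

/s/ is a fricative (sonority 3).
/w/ is a glide (sonority 6).
/b/ is a plosive (sonority 1).
/ɾ/ is a liquid (sonority 5).
/ʃ/ is a fricative (sonority 3).
/s/→/w/: change +3.
/w/→/b/: change -5.
/b/→/ɾ/: change +4.
/ɾ/→/ʃ/: change -2.
Minimum = -5.

-5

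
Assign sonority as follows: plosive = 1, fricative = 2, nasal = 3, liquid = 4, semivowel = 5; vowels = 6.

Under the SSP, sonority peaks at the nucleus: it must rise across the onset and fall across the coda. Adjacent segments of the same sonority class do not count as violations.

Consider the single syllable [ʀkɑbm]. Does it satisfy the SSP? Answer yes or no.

no

Onset: /ʀ/ is a liquid (sonority 4), /k/ is a plosive (sonority 1); then the nucleus /ɑ/ (sonority 6).
Onset profile 4-1-6 — does not rise throughout.
Coda: /b/ is a plosive (sonority 1), /m/ is a nasal (sonority 3).
Coda profile 6-1-3 — does not fall throughout.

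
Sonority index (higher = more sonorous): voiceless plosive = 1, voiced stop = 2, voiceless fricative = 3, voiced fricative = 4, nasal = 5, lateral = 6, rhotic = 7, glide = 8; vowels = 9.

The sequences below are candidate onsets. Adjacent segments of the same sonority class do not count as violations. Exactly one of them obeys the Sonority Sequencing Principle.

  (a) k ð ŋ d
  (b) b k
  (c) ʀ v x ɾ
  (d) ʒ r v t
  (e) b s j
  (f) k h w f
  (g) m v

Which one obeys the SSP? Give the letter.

(a) k ð ŋ d: profile 1-4-5-2 — violates.
(b) b k: profile 2-1 — violates.
(c) ʀ v x ɾ: profile 7-4-3-7 — violates.
(d) ʒ r v t: profile 4-7-4-1 — violates.
(e) b s j: profile 2-3-8 — obeys.
(f) k h w f: profile 1-3-8-3 — violates.
(g) m v: profile 5-4 — violates.

e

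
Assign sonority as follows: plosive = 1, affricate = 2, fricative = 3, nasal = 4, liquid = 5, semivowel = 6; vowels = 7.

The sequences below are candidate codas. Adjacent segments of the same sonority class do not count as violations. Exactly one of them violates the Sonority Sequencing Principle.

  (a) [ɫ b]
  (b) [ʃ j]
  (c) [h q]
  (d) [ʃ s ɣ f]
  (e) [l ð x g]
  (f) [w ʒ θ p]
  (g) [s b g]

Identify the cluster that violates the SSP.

b

(a) sonority 5-1: well-formed.
(b) sonority 3-6: ill-formed.
(c) sonority 3-1: well-formed.
(d) sonority 3-3-3-3: well-formed.
(e) sonority 5-3-3-1: well-formed.
(f) sonority 6-3-3-1: well-formed.
(g) sonority 3-1-1: well-formed.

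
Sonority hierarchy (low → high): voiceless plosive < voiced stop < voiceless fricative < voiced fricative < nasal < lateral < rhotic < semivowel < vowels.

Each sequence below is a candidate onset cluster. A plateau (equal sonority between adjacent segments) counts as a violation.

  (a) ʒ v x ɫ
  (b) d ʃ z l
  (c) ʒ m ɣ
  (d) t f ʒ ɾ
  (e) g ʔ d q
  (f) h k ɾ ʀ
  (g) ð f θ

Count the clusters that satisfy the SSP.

(a) ʒ v x ɫ: profile 4-4-3-6 — violates.
(b) d ʃ z l: profile 2-3-4-6 — obeys.
(c) ʒ m ɣ: profile 4-5-4 — violates.
(d) t f ʒ ɾ: profile 1-3-4-7 — obeys.
(e) g ʔ d q: profile 2-1-2-1 — violates.
(f) h k ɾ ʀ: profile 3-1-7-7 — violates.
(g) ð f θ: profile 4-3-3 — violates.

2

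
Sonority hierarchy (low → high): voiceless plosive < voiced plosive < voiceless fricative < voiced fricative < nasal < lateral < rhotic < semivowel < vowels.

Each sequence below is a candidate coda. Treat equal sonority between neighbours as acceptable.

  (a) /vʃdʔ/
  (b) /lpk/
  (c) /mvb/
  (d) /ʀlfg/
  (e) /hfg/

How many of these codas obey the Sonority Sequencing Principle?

(a) 4-3-2-1 → obeys
(b) 6-1-1 → obeys
(c) 5-4-2 → obeys
(d) 7-6-3-2 → obeys
(e) 3-3-2 → obeys

5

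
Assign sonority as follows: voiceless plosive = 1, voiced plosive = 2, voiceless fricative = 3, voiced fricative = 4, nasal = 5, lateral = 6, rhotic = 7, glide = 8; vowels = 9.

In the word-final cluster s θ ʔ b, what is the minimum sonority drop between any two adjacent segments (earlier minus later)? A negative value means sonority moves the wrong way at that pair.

-1

/s/ — voiceless fricative, sonority 3.
/θ/ — voiceless fricative, sonority 3.
/ʔ/ — voiceless plosive, sonority 1.
/b/ — voiced plosive, sonority 2.
/s/→/θ/: change +0.
/θ/→/ʔ/: change +2.
/ʔ/→/b/: change -1.
Minimum = -1.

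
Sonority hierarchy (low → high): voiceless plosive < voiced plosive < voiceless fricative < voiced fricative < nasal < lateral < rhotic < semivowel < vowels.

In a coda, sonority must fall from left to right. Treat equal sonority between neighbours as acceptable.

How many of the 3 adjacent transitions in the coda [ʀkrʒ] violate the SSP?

1

/ʀ/ is a rhotic (sonority 7).
/k/ is a voiceless plosive (sonority 1).
/r/ is a rhotic (sonority 7).
/ʒ/ is a voiced fricative (sonority 4).
/ʀ/→/k/: 7→1 (falls) — ok.
/k/→/r/: 1→7 (does not fall) — violation.
/r/→/ʒ/: 7→4 (falls) — ok.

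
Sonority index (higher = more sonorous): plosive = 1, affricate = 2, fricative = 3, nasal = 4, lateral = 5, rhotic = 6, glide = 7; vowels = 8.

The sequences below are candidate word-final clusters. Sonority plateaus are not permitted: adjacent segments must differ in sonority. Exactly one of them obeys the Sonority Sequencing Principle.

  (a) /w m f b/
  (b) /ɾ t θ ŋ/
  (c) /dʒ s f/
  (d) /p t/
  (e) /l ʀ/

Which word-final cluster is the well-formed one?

(a) sonority 7-4-3-1: well-formed.
(b) sonority 6-1-3-4: ill-formed.
(c) sonority 2-3-3: ill-formed.
(d) sonority 1-1: ill-formed.
(e) sonority 5-6: ill-formed.

a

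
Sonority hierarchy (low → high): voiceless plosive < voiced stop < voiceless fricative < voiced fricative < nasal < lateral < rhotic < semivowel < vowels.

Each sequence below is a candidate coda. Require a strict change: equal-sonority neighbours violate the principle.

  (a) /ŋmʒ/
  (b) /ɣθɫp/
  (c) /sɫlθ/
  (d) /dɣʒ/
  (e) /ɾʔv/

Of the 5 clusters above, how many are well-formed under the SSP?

(a) sonority 5-5-4: ill-formed.
(b) sonority 4-3-6-1: ill-formed.
(c) sonority 3-6-6-3: ill-formed.
(d) sonority 2-4-4: ill-formed.
(e) sonority 7-1-4: ill-formed.

0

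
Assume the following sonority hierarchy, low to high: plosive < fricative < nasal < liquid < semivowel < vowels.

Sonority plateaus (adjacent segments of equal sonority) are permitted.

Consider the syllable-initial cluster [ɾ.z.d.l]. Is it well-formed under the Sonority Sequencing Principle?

/ɾ/ is a liquid (sonority 4).
/z/ is a fricative (sonority 2).
/d/ is a plosive (sonority 1).
/l/ is a liquid (sonority 4).
The profile is 4-2-1-4. Between /ɾ/ (4) and /z/ (2) sonority does not rise, so the cluster violates the SSP.

no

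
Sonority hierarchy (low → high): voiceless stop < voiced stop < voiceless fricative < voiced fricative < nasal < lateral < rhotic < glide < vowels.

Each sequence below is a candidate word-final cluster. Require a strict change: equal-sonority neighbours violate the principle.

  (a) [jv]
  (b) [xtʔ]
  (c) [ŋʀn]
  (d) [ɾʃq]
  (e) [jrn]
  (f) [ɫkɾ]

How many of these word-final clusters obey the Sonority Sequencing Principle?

3

(a) 8-4 → obeys
(b) 3-1-1 → violates
(c) 5-7-5 → violates
(d) 7-3-1 → obeys
(e) 8-7-5 → obeys
(f) 6-1-7 → violates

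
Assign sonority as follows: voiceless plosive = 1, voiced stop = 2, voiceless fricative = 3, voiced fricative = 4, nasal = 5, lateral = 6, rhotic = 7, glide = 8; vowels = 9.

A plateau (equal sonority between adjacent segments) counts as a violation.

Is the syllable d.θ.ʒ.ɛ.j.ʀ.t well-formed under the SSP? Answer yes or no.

yes

Onset: /d/ is a voiced stop (sonority 2), /θ/ is a voiceless fricative (sonority 3), /ʒ/ is a voiced fricative (sonority 4); then the nucleus /ɛ/ (sonority 9).
Onset profile 2-3-4-9 — rises to the nucleus.
Coda: /j/ is a glide (sonority 8), /ʀ/ is a rhotic (sonority 7), /t/ is a voiceless plosive (sonority 1).
Coda profile 9-8-7-1 — falls from the nucleus.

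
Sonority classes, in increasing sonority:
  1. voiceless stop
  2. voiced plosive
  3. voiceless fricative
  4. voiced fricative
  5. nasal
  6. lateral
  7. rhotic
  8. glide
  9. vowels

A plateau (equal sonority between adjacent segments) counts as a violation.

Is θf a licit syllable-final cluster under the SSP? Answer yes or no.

no

/θ/: voiceless fricative = 3.
/f/: voiceless fricative = 3.
The profile is 3-3. Between /θ/ (3) and /f/ (3) sonority does not fall, so the cluster violates the SSP.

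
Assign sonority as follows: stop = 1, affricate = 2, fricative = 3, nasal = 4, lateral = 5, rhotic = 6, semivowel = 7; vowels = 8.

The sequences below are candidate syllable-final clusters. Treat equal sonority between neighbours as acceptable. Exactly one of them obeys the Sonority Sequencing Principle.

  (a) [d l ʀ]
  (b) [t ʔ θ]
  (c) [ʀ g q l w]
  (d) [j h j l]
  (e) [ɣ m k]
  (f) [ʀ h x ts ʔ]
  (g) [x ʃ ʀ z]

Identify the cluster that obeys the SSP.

f

(a) 1-5-6 → violates
(b) 1-1-3 → violates
(c) 6-1-1-5-7 → violates
(d) 7-3-7-5 → violates
(e) 3-4-1 → violates
(f) 6-3-3-2-1 → obeys
(g) 3-3-6-3 → violates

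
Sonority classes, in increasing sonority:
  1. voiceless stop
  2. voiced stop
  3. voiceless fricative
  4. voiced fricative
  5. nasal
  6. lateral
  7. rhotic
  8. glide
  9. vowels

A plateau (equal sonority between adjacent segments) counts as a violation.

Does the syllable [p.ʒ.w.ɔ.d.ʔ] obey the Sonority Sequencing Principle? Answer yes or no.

yes

Onset: /p/ is a voiceless stop (sonority 1), /ʒ/ is a voiced fricative (sonority 4), /w/ is a glide (sonority 8); then the nucleus /ɔ/ (sonority 9).
Onset profile 1-4-8-9 — rises to the nucleus.
Coda: /d/ is a voiced stop (sonority 2), /ʔ/ is a voiceless stop (sonority 1).
Coda profile 9-2-1 — falls from the nucleus.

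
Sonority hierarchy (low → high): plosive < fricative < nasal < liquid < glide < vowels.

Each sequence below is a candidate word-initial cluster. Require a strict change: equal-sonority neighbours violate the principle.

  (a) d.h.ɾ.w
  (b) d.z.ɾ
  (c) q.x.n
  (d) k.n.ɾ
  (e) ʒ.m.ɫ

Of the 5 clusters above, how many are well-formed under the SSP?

(a) d.h.ɾ.w: profile 1-2-4-5 — obeys.
(b) d.z.ɾ: profile 1-2-4 — obeys.
(c) q.x.n: profile 1-2-3 — obeys.
(d) k.n.ɾ: profile 1-3-4 — obeys.
(e) ʒ.m.ɫ: profile 2-3-4 — obeys.

5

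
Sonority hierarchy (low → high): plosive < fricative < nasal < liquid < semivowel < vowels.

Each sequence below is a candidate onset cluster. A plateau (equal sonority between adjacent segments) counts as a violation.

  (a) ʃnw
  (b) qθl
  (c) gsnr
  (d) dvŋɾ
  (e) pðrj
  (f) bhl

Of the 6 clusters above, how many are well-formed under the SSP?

6

(a) sonority 2-3-5: well-formed.
(b) sonority 1-2-4: well-formed.
(c) sonority 1-2-3-4: well-formed.
(d) sonority 1-2-3-4: well-formed.
(e) sonority 1-2-4-5: well-formed.
(f) sonority 1-2-4: well-formed.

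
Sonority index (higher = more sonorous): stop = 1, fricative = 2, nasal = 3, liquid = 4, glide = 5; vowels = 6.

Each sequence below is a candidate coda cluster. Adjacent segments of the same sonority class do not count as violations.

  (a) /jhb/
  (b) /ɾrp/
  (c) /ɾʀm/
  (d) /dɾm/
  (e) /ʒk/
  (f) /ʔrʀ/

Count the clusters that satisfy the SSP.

4

(a) sonority 5-2-1: well-formed.
(b) sonority 4-4-1: well-formed.
(c) sonority 4-4-3: well-formed.
(d) sonority 1-4-3: ill-formed.
(e) sonority 2-1: well-formed.
(f) sonority 1-4-4: ill-formed.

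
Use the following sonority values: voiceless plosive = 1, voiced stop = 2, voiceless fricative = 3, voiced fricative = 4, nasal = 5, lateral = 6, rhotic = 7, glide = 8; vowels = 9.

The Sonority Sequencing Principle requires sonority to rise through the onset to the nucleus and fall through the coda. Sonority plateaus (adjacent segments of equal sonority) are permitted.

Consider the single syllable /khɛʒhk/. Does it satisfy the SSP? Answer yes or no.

Onset: /k/ is a voiceless plosive (sonority 1), /h/ is a voiceless fricative (sonority 3); then the nucleus /ɛ/ (sonority 9).
Onset profile 1-3-9 — rises to the nucleus.
Coda: /ʒ/ is a voiced fricative (sonority 4), /h/ is a voiceless fricative (sonority 3), /k/ is a voiceless plosive (sonority 1).
Coda profile 9-4-3-1 — falls from the nucleus.

yes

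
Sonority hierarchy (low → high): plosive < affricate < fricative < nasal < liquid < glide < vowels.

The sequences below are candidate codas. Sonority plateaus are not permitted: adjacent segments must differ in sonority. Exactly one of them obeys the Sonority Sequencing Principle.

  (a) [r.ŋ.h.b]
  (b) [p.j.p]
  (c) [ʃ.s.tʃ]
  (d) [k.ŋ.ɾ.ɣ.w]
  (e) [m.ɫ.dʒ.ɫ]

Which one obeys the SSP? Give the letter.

a

(a) sonority 5-4-3-1: well-formed.
(b) sonority 1-6-1: ill-formed.
(c) sonority 3-3-2: ill-formed.
(d) sonority 1-4-5-3-6: ill-formed.
(e) sonority 4-5-2-5: ill-formed.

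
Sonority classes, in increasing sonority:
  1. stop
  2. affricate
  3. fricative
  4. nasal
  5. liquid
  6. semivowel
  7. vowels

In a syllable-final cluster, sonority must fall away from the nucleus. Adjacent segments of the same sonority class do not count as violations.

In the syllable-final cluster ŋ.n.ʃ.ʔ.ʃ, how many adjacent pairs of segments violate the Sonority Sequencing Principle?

/ŋ/ is a nasal (sonority 4).
/n/ is a nasal (sonority 4).
/ʃ/ is a fricative (sonority 3).
/ʔ/ is a stop (sonority 1).
/ʃ/ is a fricative (sonority 3).
/ŋ/→/n/: 4→4 (plateau, allowed) — ok.
/n/→/ʃ/: 4→3 (falls) — ok.
/ʃ/→/ʔ/: 3→1 (falls) — ok.
/ʔ/→/ʃ/: 1→3 (does not fall) — violation.

1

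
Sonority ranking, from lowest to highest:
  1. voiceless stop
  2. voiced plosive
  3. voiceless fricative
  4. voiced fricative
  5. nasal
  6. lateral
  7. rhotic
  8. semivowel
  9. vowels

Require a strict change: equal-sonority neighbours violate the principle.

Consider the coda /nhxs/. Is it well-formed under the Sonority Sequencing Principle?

no

/n/: nasal = 5.
/h/: voiceless fricative = 3.
/x/: voiceless fricative = 3.
/s/: voiceless fricative = 3.
The profile is 5-3-3-3. Between /h/ (3) and /x/ (3) sonority does not fall, so the cluster violates the SSP.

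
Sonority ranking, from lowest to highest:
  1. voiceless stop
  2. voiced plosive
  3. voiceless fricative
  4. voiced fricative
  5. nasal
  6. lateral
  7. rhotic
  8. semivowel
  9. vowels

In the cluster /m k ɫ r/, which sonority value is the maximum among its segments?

7

/m/ — nasal, sonority 5.
/k/ — voiceless stop, sonority 1.
/ɫ/ — lateral, sonority 6.
/r/ — rhotic, sonority 7.
The maximum is 7.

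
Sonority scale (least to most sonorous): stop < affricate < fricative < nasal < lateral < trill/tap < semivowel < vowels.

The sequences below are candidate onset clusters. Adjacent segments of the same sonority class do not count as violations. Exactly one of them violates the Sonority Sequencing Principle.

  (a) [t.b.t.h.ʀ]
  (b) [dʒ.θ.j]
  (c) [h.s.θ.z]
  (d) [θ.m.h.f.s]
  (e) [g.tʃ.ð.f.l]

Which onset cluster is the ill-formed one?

d

(a) [t.b.t.h.ʀ]: profile 1-1-1-3-6 — obeys.
(b) [dʒ.θ.j]: profile 2-3-7 — obeys.
(c) [h.s.θ.z]: profile 3-3-3-3 — obeys.
(d) [θ.m.h.f.s]: profile 3-4-3-3-3 — violates.
(e) [g.tʃ.ð.f.l]: profile 1-2-3-3-5 — obeys.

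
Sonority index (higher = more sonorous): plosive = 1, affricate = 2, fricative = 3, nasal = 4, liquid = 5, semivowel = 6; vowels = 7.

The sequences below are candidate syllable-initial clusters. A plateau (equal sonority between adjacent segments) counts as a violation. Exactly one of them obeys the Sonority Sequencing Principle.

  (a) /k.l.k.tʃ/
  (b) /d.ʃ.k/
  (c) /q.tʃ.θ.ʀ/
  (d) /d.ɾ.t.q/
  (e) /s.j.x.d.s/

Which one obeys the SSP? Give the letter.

(a) sonority 1-5-1-2: ill-formed.
(b) sonority 1-3-1: ill-formed.
(c) sonority 1-2-3-5: well-formed.
(d) sonority 1-5-1-1: ill-formed.
(e) sonority 3-6-3-1-3: ill-formed.

c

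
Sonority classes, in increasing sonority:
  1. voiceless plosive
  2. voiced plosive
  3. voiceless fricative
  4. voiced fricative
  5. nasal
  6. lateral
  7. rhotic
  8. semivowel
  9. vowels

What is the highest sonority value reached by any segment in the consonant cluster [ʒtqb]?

/ʒ/: voiced fricative = 4.
/t/: voiceless plosive = 1.
/q/: voiceless plosive = 1.
/b/: voiced plosive = 2.
The maximum is 4.

4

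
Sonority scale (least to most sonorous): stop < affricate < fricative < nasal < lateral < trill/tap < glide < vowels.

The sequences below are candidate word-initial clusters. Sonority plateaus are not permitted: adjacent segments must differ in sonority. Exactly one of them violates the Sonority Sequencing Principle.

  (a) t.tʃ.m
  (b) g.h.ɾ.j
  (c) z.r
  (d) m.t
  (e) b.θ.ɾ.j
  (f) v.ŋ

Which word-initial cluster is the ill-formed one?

(a) sonority 1-2-4: well-formed.
(b) sonority 1-3-6-7: well-formed.
(c) sonority 3-6: well-formed.
(d) sonority 4-1: ill-formed.
(e) sonority 1-3-6-7: well-formed.
(f) sonority 3-4: well-formed.

d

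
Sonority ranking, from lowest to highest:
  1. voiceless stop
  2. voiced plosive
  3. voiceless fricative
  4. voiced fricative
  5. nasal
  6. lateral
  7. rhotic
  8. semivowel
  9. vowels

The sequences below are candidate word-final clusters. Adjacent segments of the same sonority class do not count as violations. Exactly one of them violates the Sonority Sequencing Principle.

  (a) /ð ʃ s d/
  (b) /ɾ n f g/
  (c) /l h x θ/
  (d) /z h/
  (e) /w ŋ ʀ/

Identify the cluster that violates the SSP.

e

(a) 4-3-3-2 → obeys
(b) 7-5-3-2 → obeys
(c) 6-3-3-3 → obeys
(d) 4-3 → obeys
(e) 8-5-7 → violates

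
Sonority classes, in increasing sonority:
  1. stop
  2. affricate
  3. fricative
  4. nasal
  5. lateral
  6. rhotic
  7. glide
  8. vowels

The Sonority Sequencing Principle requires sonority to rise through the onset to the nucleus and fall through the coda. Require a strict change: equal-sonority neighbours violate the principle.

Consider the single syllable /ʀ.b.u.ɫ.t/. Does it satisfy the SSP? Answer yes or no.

no

Onset: /ʀ/ is a rhotic (sonority 6), /b/ is a stop (sonority 1); then the nucleus /u/ (sonority 8).
Onset profile 6-1-8 — does not strictly rise throughout.
Coda: /ɫ/ is a lateral (sonority 5), /t/ is a stop (sonority 1).
Coda profile 8-5-1 — falls from the nucleus.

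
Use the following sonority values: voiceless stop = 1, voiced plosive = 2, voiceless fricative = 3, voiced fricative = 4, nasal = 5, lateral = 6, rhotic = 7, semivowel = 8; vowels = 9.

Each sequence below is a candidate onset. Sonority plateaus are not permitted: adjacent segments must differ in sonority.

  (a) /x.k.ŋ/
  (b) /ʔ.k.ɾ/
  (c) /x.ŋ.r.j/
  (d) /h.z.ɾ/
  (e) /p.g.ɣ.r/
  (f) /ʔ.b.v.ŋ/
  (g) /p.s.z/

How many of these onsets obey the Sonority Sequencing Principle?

(a) sonority 3-1-5: ill-formed.
(b) sonority 1-1-7: ill-formed.
(c) sonority 3-5-7-8: well-formed.
(d) sonority 3-4-7: well-formed.
(e) sonority 1-2-4-7: well-formed.
(f) sonority 1-2-4-5: well-formed.
(g) sonority 1-3-4: well-formed.

5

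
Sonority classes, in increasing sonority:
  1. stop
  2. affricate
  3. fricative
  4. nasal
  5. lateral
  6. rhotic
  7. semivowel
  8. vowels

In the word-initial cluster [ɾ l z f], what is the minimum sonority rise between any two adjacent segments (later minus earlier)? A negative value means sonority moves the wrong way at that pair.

-2

/ɾ/ is a rhotic (sonority 6).
/l/ is a lateral (sonority 5).
/z/ is a fricative (sonority 3).
/f/ is a fricative (sonority 3).
/ɾ/→/l/: change -1.
/l/→/z/: change -2.
/z/→/f/: change +0.
Minimum = -2.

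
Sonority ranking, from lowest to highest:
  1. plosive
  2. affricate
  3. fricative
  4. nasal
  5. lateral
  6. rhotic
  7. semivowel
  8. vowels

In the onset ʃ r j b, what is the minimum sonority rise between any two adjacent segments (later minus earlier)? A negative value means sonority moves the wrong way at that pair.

-6

/ʃ/: fricative = 3.
/r/: rhotic = 6.
/j/: semivowel = 7.
/b/: plosive = 1.
/ʃ/→/r/: change +3.
/r/→/j/: change +1.
/j/→/b/: change -6.
Minimum = -6.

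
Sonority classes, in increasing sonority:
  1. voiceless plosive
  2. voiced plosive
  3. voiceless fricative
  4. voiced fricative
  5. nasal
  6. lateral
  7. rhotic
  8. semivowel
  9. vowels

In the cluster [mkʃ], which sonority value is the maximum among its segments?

5

/m/: nasal = 5.
/k/: voiceless plosive = 1.
/ʃ/: voiceless fricative = 3.
The maximum is 5.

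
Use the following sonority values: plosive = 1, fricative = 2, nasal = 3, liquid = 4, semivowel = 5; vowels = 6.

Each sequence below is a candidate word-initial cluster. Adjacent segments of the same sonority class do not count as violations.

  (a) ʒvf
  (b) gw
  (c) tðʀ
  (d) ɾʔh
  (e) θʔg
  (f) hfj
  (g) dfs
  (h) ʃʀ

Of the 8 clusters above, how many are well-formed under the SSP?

6

(a) 2-2-2 → obeys
(b) 1-5 → obeys
(c) 1-2-4 → obeys
(d) 4-1-2 → violates
(e) 2-1-1 → violates
(f) 2-2-5 → obeys
(g) 1-2-2 → obeys
(h) 2-4 → obeys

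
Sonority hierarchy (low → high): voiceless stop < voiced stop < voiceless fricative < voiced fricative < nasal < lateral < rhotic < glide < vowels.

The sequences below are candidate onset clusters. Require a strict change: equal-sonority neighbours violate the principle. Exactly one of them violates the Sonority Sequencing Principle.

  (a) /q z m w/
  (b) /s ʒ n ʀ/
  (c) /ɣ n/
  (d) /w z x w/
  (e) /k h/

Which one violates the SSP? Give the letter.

(a) sonority 1-4-5-8: well-formed.
(b) sonority 3-4-5-7: well-formed.
(c) sonority 4-5: well-formed.
(d) sonority 8-4-3-8: ill-formed.
(e) sonority 1-3: well-formed.

d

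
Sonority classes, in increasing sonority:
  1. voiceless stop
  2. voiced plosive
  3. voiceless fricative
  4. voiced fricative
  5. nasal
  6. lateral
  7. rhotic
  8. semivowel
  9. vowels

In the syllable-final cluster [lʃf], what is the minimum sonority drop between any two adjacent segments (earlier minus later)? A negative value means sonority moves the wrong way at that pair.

/l/: lateral = 6.
/ʃ/: voiceless fricative = 3.
/f/: voiceless fricative = 3.
/l/→/ʃ/: change +3.
/ʃ/→/f/: change +0.
Minimum = 0.

0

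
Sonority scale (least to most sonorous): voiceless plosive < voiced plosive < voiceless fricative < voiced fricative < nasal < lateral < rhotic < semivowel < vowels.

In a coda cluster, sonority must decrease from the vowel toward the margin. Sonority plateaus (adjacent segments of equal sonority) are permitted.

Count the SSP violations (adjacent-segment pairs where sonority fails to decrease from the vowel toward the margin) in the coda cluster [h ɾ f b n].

2

/h/ is a voiceless fricative (sonority 3).
/ɾ/ is a rhotic (sonority 7).
/f/ is a voiceless fricative (sonority 3).
/b/ is a voiced plosive (sonority 2).
/n/ is a nasal (sonority 5).
/h/→/ɾ/: 3→7 (does not fall) — violation.
/ɾ/→/f/: 7→3 (falls) — ok.
/f/→/b/: 3→2 (falls) — ok.
/b/→/n/: 2→5 (does not fall) — violation.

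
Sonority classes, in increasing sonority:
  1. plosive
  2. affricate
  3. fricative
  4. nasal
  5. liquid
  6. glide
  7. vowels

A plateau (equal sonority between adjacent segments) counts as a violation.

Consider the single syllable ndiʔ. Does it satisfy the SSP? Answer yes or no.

Onset: /n/ is a nasal (sonority 4), /d/ is a plosive (sonority 1); then the nucleus /i/ (sonority 7).
Onset profile 4-1-7 — does not strictly rise throughout.
Coda: /ʔ/ is a plosive (sonority 1).
Coda profile 7-1 — falls from the nucleus.

no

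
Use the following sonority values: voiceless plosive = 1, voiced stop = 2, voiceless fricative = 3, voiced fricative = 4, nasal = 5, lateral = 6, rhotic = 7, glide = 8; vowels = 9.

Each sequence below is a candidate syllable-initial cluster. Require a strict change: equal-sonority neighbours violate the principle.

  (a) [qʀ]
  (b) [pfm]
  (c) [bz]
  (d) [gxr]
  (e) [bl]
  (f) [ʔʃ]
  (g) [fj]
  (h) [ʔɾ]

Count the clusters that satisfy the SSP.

8

(a) sonority 1-7: well-formed.
(b) sonority 1-3-5: well-formed.
(c) sonority 2-4: well-formed.
(d) sonority 2-3-7: well-formed.
(e) sonority 2-6: well-formed.
(f) sonority 1-3: well-formed.
(g) sonority 3-8: well-formed.
(h) sonority 1-7: well-formed.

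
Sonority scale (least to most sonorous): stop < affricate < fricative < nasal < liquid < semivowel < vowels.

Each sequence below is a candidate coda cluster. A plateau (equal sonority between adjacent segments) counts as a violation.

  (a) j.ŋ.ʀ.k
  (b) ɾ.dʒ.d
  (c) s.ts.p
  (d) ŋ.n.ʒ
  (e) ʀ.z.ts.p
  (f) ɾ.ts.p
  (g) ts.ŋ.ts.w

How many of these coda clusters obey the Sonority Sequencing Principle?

(a) sonority 6-4-5-1: ill-formed.
(b) sonority 5-2-1: well-formed.
(c) sonority 3-2-1: well-formed.
(d) sonority 4-4-3: ill-formed.
(e) sonority 5-3-2-1: well-formed.
(f) sonority 5-2-1: well-formed.
(g) sonority 2-4-2-6: ill-formed.

4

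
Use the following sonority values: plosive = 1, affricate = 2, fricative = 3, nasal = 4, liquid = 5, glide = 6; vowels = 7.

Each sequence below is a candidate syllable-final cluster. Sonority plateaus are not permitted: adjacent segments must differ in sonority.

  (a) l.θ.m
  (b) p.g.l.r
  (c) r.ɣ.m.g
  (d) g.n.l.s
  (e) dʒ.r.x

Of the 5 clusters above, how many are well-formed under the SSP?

(a) l.θ.m: profile 5-3-4 — violates.
(b) p.g.l.r: profile 1-1-5-5 — violates.
(c) r.ɣ.m.g: profile 5-3-4-1 — violates.
(d) g.n.l.s: profile 1-4-5-3 — violates.
(e) dʒ.r.x: profile 2-5-3 — violates.

0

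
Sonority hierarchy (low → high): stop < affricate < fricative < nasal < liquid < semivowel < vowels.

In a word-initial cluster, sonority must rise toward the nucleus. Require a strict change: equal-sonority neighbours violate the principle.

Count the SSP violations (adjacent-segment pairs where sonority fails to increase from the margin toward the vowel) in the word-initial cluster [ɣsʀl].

/ɣ/ is a fricative (sonority 3).
/s/ is a fricative (sonority 3).
/ʀ/ is a liquid (sonority 5).
/l/ is a liquid (sonority 5).
/ɣ/→/s/: 3→3 (plateau) — violation.
/s/→/ʀ/: 3→5 (rises) — ok.
/ʀ/→/l/: 5→5 (plateau) — violation.

2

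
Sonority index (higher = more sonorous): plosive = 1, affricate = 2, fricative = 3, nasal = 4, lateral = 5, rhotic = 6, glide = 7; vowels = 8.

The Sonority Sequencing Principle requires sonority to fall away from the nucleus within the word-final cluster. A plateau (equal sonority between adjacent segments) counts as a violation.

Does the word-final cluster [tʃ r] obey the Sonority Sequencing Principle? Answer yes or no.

no

/tʃ/ — affricate, sonority 2.
/r/ — rhotic, sonority 6.
The profile is 2-6. Between /tʃ/ (2) and /r/ (6) sonority does not fall, so the cluster violates the SSP.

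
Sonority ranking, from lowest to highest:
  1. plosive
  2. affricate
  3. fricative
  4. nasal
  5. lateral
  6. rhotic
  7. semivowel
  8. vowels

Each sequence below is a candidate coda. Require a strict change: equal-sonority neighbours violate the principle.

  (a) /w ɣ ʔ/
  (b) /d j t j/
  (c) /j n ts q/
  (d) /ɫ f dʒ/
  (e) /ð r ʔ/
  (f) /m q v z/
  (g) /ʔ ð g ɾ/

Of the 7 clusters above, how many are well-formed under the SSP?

(a) /w ɣ ʔ/: profile 7-3-1 — obeys.
(b) /d j t j/: profile 1-7-1-7 — violates.
(c) /j n ts q/: profile 7-4-2-1 — obeys.
(d) /ɫ f dʒ/: profile 5-3-2 — obeys.
(e) /ð r ʔ/: profile 3-6-1 — violates.
(f) /m q v z/: profile 4-1-3-3 — violates.
(g) /ʔ ð g ɾ/: profile 1-3-1-6 — violates.

3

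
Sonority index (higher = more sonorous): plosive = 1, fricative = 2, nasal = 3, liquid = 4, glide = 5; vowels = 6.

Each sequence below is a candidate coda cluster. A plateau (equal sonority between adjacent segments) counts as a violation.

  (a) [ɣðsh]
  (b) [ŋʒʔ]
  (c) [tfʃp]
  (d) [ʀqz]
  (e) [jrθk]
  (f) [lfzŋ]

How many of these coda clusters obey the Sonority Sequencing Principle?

(a) sonority 2-2-2-2: ill-formed.
(b) sonority 3-2-1: well-formed.
(c) sonority 1-2-2-1: ill-formed.
(d) sonority 4-1-2: ill-formed.
(e) sonority 5-4-2-1: well-formed.
(f) sonority 4-2-2-3: ill-formed.

2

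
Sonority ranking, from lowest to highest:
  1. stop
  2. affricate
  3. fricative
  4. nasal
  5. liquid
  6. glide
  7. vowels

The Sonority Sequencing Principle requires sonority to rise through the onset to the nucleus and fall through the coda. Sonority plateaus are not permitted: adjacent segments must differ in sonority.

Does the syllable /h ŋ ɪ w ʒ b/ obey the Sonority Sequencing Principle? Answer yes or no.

yes

Onset: /h/ is a fricative (sonority 3), /ŋ/ is a nasal (sonority 4); then the nucleus /ɪ/ (sonority 7).
Onset profile 3-4-7 — rises to the nucleus.
Coda: /w/ is a glide (sonority 6), /ʒ/ is a fricative (sonority 3), /b/ is a stop (sonority 1).
Coda profile 7-6-3-1 — falls from the nucleus.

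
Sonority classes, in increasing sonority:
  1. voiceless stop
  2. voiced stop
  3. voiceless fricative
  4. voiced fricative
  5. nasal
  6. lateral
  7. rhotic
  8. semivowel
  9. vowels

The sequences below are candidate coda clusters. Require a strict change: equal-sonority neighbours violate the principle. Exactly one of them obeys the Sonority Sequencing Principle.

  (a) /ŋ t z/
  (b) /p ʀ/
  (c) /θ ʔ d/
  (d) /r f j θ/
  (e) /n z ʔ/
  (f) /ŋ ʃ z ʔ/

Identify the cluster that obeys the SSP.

(a) sonority 5-1-4: ill-formed.
(b) sonority 1-7: ill-formed.
(c) sonority 3-1-2: ill-formed.
(d) sonority 7-3-8-3: ill-formed.
(e) sonority 5-4-1: well-formed.
(f) sonority 5-3-4-1: ill-formed.

e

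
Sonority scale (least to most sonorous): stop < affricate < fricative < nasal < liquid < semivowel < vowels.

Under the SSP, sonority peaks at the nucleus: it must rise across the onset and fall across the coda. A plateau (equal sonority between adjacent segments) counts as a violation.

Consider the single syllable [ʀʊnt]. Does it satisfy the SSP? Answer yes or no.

Onset: /ʀ/ is a liquid (sonority 5); then the nucleus /ʊ/ (sonority 7).
Onset profile 5-7 — rises to the nucleus.
Coda: /n/ is a nasal (sonority 4), /t/ is a stop (sonority 1).
Coda profile 7-4-1 — falls from the nucleus.

yes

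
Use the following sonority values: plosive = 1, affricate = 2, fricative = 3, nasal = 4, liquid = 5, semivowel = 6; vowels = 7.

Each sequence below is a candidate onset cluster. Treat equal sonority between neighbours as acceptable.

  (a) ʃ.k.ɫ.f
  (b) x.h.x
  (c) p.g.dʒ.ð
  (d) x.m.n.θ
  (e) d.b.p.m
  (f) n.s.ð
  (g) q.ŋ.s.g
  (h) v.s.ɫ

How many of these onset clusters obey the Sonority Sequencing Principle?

(a) ʃ.k.ɫ.f: profile 3-1-5-3 — violates.
(b) x.h.x: profile 3-3-3 — obeys.
(c) p.g.dʒ.ð: profile 1-1-2-3 — obeys.
(d) x.m.n.θ: profile 3-4-4-3 — violates.
(e) d.b.p.m: profile 1-1-1-4 — obeys.
(f) n.s.ð: profile 4-3-3 — violates.
(g) q.ŋ.s.g: profile 1-4-3-1 — violates.
(h) v.s.ɫ: profile 3-3-5 — obeys.

4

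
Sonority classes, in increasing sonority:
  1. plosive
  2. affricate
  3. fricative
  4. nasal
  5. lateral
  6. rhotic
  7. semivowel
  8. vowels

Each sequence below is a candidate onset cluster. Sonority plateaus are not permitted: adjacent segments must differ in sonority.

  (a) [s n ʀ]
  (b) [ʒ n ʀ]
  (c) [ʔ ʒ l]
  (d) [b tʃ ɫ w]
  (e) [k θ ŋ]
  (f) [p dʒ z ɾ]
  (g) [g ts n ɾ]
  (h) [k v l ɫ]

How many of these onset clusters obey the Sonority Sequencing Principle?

(a) [s n ʀ]: profile 3-4-6 — obeys.
(b) [ʒ n ʀ]: profile 3-4-6 — obeys.
(c) [ʔ ʒ l]: profile 1-3-5 — obeys.
(d) [b tʃ ɫ w]: profile 1-2-5-7 — obeys.
(e) [k θ ŋ]: profile 1-3-4 — obeys.
(f) [p dʒ z ɾ]: profile 1-2-3-6 — obeys.
(g) [g ts n ɾ]: profile 1-2-4-6 — obeys.
(h) [k v l ɫ]: profile 1-3-5-5 — violates.

7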